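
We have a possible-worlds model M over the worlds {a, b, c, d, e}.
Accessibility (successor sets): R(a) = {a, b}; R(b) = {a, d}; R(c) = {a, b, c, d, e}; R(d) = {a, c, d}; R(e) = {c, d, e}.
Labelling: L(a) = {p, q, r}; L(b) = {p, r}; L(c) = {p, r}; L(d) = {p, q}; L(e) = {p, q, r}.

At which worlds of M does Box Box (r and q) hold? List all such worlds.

none

Let φ = Box Box (r and q). Evaluate φ at each world:
  a (successors {a, b}): φ is false.
  b (successors {a, d}): φ is false.
  c (successors {a, b, c, d, e}): φ is false.
  d (successors {a, c, d}): φ is false.
  e (successors {c, d, e}): φ is false.
For instance, at a:
  At a: Box Box (r and q) requires Box (r and q) at every successor {a, b}.
    Box (r and q) fails at a, so Box Box (r and q) is false at a.
      At a: Box (r and q) requires r and q at every successor {a, b}.
        r and q fails at b, so Box (r and q) is false at a.
Satisfying worlds: none.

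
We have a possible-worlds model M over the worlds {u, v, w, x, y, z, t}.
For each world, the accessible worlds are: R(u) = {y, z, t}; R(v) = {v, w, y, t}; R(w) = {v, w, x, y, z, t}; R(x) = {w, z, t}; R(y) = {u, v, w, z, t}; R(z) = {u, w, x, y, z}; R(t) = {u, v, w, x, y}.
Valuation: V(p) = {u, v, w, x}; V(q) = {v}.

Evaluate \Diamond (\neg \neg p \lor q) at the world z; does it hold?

At z: \Diamond (\neg \neg p \lor q) requires \neg \neg p \lor q at some successor in {u, w, x, y, z}.
  \neg \neg p \lor q holds at u, so \Diamond (\neg \neg p \lor q) is true at z.

Yes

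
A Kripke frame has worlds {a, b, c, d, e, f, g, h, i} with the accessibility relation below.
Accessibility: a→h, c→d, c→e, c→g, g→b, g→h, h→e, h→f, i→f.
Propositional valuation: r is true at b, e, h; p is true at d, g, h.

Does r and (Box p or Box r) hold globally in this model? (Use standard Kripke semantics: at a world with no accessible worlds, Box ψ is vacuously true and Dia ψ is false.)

No

Let φ = r and (Box p or Box r). Evaluate φ at each world:
  a (successors {h}): φ is false.
  b (successors ∅): φ is true.
  c (successors {d, e, g}): φ is false.
  d (successors ∅): φ is false.
  e (successors ∅): φ is true.
  f (successors ∅): φ is false.
  g (successors {b, h}): φ is false.
  h (successors {e, f}): φ is false.
  i (successors {f}): φ is false.
Detail at a (counterexample):
  At a: r is false, Box p or Box r is true, so r and (Box p or Box r) is false.
    At a: Box p is true, Box r is true, so Box p or Box r is true.
      At a: Box p requires p at every successor {h}.
        At h: p is true.
      So Box p is true at a.
      At a: Box r requires r at every successor {h}.
        At h: r is true.
      So Box r is true at a.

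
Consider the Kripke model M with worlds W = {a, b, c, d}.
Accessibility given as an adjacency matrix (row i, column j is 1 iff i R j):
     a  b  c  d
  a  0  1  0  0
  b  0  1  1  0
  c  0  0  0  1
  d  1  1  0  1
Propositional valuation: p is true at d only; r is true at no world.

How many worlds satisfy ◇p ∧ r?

0

Recall that ◇ψ holds at a world iff ψ holds at some accessible world.
Let φ = ◇p ∧ r. Evaluate φ at each world:
  a (successors {b}): φ is false.
  b (successors {b, c}): φ is false.
  c (successors {d}): φ is false.
  d (successors {a, b, d}): φ is false.
For instance, at c:
  At c: ◇p is true, r is false, so ◇p ∧ r is false.
    At c: ◇p requires p at some successor in {d}.
      p holds at d, so ◇p is true at c.
Satisfying worlds: none.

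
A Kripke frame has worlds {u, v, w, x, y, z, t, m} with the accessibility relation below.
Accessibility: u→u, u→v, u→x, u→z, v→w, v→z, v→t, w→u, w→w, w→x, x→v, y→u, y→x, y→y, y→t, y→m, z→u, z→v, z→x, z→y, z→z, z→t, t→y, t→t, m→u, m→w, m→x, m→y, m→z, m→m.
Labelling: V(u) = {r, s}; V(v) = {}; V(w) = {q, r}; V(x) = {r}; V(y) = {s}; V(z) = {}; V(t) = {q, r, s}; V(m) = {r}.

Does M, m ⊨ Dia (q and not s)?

Yes

Recall that Dia ψ holds at a world iff ψ holds at some accessible world.
At m: Dia (q and not s) requires q and not s at some successor in {u, w, x, y, z, m}.
  q and not s holds at w, so Dia (q and not s) is true at m.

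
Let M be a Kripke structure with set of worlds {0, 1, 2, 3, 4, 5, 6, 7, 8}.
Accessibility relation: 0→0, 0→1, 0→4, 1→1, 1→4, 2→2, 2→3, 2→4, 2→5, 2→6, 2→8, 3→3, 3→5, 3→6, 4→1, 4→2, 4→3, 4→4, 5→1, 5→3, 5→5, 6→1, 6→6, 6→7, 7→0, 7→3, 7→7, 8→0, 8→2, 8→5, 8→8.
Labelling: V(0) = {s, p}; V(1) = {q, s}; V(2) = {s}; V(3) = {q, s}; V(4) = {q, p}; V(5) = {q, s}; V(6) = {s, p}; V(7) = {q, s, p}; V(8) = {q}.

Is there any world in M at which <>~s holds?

Let φ = <>~s. Evaluate φ at each world:
  0 (successors {0, 1, 4}): φ is true.
  1 (successors {1, 4}): φ is true.
  2 (successors {2, 3, 4, 5, 6, 8}): φ is true.
  3 (successors {3, 5, 6}): φ is false.
  4 (successors {1, 2, 3, 4}): φ is true.
  5 (successors {1, 3, 5}): φ is false.
  6 (successors {1, 6, 7}): φ is false.
  7 (successors {0, 3, 7}): φ is false.
  8 (successors {0, 2, 5, 8}): φ is true.
Detail at 0 (witness):
  At 0: <>~s requires ~s at some successor in {0, 1, 4}.
    ~s holds at 4, so <>~s is true at 0.

Yes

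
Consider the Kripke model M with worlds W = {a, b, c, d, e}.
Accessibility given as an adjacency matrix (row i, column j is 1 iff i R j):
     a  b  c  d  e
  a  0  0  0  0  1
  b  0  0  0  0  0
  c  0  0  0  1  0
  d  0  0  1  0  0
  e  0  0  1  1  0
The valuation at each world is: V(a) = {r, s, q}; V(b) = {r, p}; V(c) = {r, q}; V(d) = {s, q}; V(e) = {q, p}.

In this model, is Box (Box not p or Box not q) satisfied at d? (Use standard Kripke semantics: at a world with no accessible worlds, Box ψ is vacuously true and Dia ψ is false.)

Yes

Recall that Box ψ holds at a world iff ψ holds at every accessible world, and Dia ψ holds iff ψ holds at some accessible world.
At d: Box (Box not p or Box not q) requires Box not p or Box not q at every successor {c}.
    At c: Box not p is true, Box not q is false, so Box not p or Box not q is true.
      At c: Box not p requires not p at every successor {d}.
        At d: not p is true.
      So Box not p is true at c.
      At c: Box not q requires not q at every successor {d}.
        not q fails at d, so Box not q is false at c.
So Box (Box not p or Box not q) is true at d.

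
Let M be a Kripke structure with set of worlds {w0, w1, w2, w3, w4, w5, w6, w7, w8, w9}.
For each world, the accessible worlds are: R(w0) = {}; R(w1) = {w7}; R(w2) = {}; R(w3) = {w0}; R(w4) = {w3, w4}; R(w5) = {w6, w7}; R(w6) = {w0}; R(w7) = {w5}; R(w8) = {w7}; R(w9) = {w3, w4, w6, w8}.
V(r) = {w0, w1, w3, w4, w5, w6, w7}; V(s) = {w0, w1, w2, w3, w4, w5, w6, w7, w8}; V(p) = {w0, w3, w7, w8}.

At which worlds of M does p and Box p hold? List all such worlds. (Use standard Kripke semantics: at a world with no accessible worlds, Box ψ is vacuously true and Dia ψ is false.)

Recall that Box ψ holds at a world iff ψ holds at every accessible world, and Dia ψ holds iff ψ holds at some accessible world.
Let φ = p and Box p. Evaluate φ at each world:
  w0 (successors ∅): φ is true.
  w1 (successors {w7}): φ is false.
  w2 (successors ∅): φ is false.
  w3 (successors {w0}): φ is true.
  w4 (successors {w3, w4}): φ is false.
  w5 (successors {w6, w7}): φ is false.
  w6 (successors {w0}): φ is false.
  w7 (successors {w5}): φ is false.
  w8 (successors {w7}): φ is true.
  w9 (successors {w3, w4, w6, w8}): φ is false.
For instance, at w3:
  At w3: p is true, Box p is true, so p and Box p is true.
    At w3: Box p requires p at every successor {w0}.
      At w0: p is true.
    So Box p is true at w3.
Satisfying worlds: {w0, w3, w8}

w0, w3, w8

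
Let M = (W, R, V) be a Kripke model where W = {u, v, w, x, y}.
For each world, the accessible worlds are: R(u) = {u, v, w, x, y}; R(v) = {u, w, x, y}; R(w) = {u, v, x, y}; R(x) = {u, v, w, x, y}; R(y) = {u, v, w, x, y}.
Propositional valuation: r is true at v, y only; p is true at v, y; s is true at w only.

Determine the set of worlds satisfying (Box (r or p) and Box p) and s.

Let φ = (Box (r or p) and Box p) and s. Evaluate φ at each world:
  u (successors {u, v, w, x, y}): φ is false.
  v (successors {u, w, x, y}): φ is false.
  w (successors {u, v, x, y}): φ is false.
  x (successors {u, v, w, x, y}): φ is false.
  y (successors {u, v, w, x, y}): φ is false.
For instance, at w:
  At w: Box (r or p) and Box p is false, s is true, so (Box (r or p) and Box p) and s is false.
    At w: Box (r or p) is false, Box p is false, so Box (r or p) and Box p is false.
      At w: Box (r or p) requires r or p at every successor {u, v, x, y}.
        r or p fails at u, so Box (r or p) is false at w.
      At w: Box p requires p at every successor {u, v, x, y}.
        p fails at u, so Box p is false at w.
Satisfying worlds: none.

none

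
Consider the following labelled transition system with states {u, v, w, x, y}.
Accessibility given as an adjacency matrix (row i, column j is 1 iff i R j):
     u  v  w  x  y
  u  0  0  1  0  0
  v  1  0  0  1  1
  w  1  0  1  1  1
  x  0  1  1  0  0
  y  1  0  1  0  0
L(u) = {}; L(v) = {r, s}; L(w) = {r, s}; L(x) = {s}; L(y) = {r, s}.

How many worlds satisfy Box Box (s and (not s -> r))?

0

Let φ = Box Box (s and (not s -> r)). Evaluate φ at each world:
  u (successors {w}): φ is false.
  v (successors {u, x, y}): φ is false.
  w (successors {u, w, x, y}): φ is false.
  x (successors {v, w}): φ is false.
  y (successors {u, w}): φ is false.
For instance, at x:
  At x: Box Box (s and (not s -> r)) requires Box (s and (not s -> r)) at every successor {v, w}.
    Box (s and (not s -> r)) fails at v, so Box Box (s and (not s -> r)) is false at x.
      At v: Box (s and (not s -> r)) requires s and (not s -> r) at every successor {u, x, y}.
        s and (not s -> r) fails at u, so Box (s and (not s -> r)) is false at v.
Satisfying worlds: none.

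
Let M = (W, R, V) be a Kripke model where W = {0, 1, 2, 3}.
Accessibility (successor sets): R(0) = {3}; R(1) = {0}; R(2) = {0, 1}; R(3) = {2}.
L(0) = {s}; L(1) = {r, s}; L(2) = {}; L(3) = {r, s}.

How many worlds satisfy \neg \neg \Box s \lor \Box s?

3

Let φ = \neg \neg \Box s \lor \Box s. Evaluate φ at each world:
  0 (successors {3}): φ is true.
  1 (successors {0}): φ is true.
  2 (successors {0, 1}): φ is true.
  3 (successors {2}): φ is false.
For instance, at 2:
  At 2: \neg \neg \Box s is true, \Box s is true, so \neg \neg \Box s \lor \Box s is true.
    At 2: \neg \Box s is false, so \neg \neg \Box s is true.
      At 2: \Box s is true, so \neg \Box s is false.
    At 2: \Box s requires s at every successor {0, 1}.
      At 0: s is true.
      At 1: s is true.
    So \Box s is true at 2.
Satisfying worlds: {0, 1, 2}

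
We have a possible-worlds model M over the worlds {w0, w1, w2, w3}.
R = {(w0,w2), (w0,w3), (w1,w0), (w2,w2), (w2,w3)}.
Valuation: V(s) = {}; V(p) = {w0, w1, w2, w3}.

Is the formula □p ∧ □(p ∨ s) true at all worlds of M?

Yes

Let φ = □p ∧ □(p ∨ s). Evaluate φ at each world:
  w0 (successors {w2, w3}): φ is true.
  w1 (successors {w0}): φ is true.
  w2 (successors {w2, w3}): φ is true.
  w3 (successors ∅): φ is true.
For instance, at w2:
  At w2: □p is true, □(p ∨ s) is true, so □p ∧ □(p ∨ s) is true.
    At w2: □p requires p at every successor {w2, w3}.
      At w2: p is true.
      At w3: p is true.
    So □p is true at w2.
    At w2: □(p ∨ s) requires p ∨ s at every successor {w2, w3}.
      At w2: p ∨ s is true.
      At w3: p ∨ s is true.
    So □(p ∨ s) is true at w2.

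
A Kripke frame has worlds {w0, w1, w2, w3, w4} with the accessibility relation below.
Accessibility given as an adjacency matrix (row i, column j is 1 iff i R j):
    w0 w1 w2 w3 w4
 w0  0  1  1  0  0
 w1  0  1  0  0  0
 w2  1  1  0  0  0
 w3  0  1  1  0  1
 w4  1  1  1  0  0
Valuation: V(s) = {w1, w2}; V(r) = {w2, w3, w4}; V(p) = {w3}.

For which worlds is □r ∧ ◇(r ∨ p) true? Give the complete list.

Let φ = □r ∧ ◇(r ∨ p). Evaluate φ at each world:
  w0 (successors {w1, w2}): φ is false.
  w1 (successors {w1}): φ is false.
  w2 (successors {w0, w1}): φ is false.
  w3 (successors {w1, w2, w4}): φ is false.
  w4 (successors {w0, w1, w2}): φ is false.
For instance, at w0:
  At w0: □r is false, ◇(r ∨ p) is true, so □r ∧ ◇(r ∨ p) is false.
    At w0: □r requires r at every successor {w1, w2}.
      r fails at w1, so □r is false at w0.
    At w0: ◇(r ∨ p) requires r ∨ p at some successor in {w1, w2}.
      r ∨ p holds at w2, so ◇(r ∨ p) is true at w0.
Satisfying worlds: none.

none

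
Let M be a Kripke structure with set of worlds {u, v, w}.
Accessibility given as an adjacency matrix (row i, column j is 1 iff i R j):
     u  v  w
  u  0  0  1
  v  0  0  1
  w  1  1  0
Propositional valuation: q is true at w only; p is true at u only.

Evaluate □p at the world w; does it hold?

Recall that □ψ holds at a world iff ψ holds at every accessible world, and ◇ψ holds iff ψ holds at some accessible world.
At w: □p requires p at every successor {u, v}.
  p fails at v, so □p is false at w.

No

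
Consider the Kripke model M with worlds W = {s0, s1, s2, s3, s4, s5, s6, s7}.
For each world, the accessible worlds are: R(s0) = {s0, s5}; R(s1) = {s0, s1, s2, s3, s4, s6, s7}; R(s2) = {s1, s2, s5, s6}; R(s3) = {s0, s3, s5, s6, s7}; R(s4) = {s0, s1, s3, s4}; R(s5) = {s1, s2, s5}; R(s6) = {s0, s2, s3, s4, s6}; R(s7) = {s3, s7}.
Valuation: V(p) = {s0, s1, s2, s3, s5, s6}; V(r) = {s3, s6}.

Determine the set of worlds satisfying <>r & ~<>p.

none

Let φ = <>r & ~<>p. Evaluate φ at each world:
  s0 (successors {s0, s5}): φ is false.
  s1 (successors {s0, s1, s2, s3, s4, s6, s7}): φ is false.
  s2 (successors {s1, s2, s5, s6}): φ is false.
  s3 (successors {s0, s3, s5, s6, s7}): φ is false.
  s4 (successors {s0, s1, s3, s4}): φ is false.
  s5 (successors {s1, s2, s5}): φ is false.
  s6 (successors {s0, s2, s3, s4, s6}): φ is false.
  s7 (successors {s3, s7}): φ is false.
For instance, at s5:
  At s5: <>r is false, ~<>p is false, so <>r & ~<>p is false.
    At s5: <>r requires r at some successor in {s1, s2, s5}.
      At s1: r is false.
      At s2: r is false.
      At s5: r is false.
    So <>r is false at s5.
    At s5: <>p is true, so ~<>p is false.
      At s5: <>p requires p at some successor in {s1, s2, s5}.
        p holds at s1, so <>p is true at s5.
Satisfying worlds: none.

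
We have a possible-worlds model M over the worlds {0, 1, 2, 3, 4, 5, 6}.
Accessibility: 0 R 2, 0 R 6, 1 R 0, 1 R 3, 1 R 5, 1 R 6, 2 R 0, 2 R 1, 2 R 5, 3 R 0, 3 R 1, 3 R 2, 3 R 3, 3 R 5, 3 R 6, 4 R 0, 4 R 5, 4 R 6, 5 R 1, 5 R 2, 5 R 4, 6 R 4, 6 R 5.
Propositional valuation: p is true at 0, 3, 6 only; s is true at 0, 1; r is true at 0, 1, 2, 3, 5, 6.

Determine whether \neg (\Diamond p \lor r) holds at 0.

Recall that \Diamond ψ holds at a world iff ψ holds at some accessible world.
At 0: \Diamond p \lor r is true, so \neg (\Diamond p \lor r) is false.
  At 0: \Diamond p is true, r is true, so \Diamond p \lor r is true.
    At 0: \Diamond p requires p at some successor in {2, 6}.
      p holds at 6, so \Diamond p is true at 0.

No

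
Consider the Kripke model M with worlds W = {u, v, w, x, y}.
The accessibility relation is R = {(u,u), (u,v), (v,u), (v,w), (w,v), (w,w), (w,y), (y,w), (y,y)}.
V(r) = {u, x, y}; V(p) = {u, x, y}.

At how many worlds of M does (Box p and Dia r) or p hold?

Recall that Box ψ holds at a world iff ψ holds at every accessible world, and Dia ψ holds iff ψ holds at some accessible world.
Let φ = (Box p and Dia r) or p. Evaluate φ at each world:
  u (successors {u, v}): φ is true.
  v (successors {u, w}): φ is false.
  w (successors {v, w, y}): φ is false.
  x (successors ∅): φ is true.
  y (successors {w, y}): φ is true.
For instance, at v:
  At v: Box p and Dia r is false, p is false, so (Box p and Dia r) or p is false.
    At v: Box p is false, Dia r is true, so Box p and Dia r is false.
      At v: Box p requires p at every successor {u, w}.
        p fails at w, so Box p is false at v.
      At v: Dia r requires r at some successor in {u, w}.
        r holds at u, so Dia r is true at v.
Satisfying worlds: {u, x, y}

3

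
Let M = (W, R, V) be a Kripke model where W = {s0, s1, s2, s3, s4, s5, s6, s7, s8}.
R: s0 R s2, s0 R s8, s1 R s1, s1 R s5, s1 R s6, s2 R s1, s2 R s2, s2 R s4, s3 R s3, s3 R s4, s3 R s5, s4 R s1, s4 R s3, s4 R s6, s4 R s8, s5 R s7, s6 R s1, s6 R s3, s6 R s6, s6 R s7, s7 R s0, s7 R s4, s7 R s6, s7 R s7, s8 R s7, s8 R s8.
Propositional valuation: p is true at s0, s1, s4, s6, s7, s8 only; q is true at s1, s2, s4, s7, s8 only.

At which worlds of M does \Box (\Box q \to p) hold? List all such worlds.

Let φ = \Box (\Box q \to p). Evaluate φ at each world:
  s0 (successors {s2, s8}): φ is false.
  s1 (successors {s1, s5, s6}): φ is false.
  s2 (successors {s1, s2, s4}): φ is false.
  s3 (successors {s3, s4, s5}): φ is false.
  s4 (successors {s1, s3, s6, s8}): φ is true.
  s5 (successors {s7}): φ is true.
  s6 (successors {s1, s3, s6, s7}): φ is true.
  s7 (successors {s0, s4, s6, s7}): φ is true.
  s8 (successors {s7, s8}): φ is true.
For instance, at s4:
  At s4: \Box (\Box q \to p) requires \Box q \to p at every successor {s1, s3, s6, s8}.
    At s1: \Box q \to p is true.
    At s3: \Box q \to p is true.
    At s6: \Box q \to p is true.
    At s8: \Box q \to p is true.
  So \Box (\Box q \to p) is true at s4.
Satisfying worlds: {s4, s5, s6, s7, s8}

s4, s5, s6, s7, s8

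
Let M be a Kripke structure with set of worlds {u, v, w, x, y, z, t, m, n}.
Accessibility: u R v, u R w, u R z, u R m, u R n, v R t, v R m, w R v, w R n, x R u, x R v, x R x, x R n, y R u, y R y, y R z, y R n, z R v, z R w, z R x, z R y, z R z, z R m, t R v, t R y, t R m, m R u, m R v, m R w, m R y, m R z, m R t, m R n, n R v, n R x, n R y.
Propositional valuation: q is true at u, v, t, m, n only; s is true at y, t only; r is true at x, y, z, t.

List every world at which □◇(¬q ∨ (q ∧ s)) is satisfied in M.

v, w, x, y, t, n

Let φ = □◇(¬q ∨ (q ∧ s)). Evaluate φ at each world:
  u (successors {v, w, z, m, n}): φ is false.
  v (successors {t, m}): φ is true.
  w (successors {v, n}): φ is true.
  x (successors {u, v, x, n}): φ is true.
  y (successors {u, y, z, n}): φ is true.
  z (successors {v, w, x, y, z, m}): φ is false.
  t (successors {v, y, m}): φ is true.
  m (successors {u, v, w, y, z, t, n}): φ is false.
  n (successors {v, x, y}): φ is true.
For instance, at m:
  At m: □◇(¬q ∨ (q ∧ s)) requires ◇(¬q ∨ (q ∧ s)) at every successor {u, v, w, y, z, t, n}.
    ◇(¬q ∨ (q ∧ s)) fails at w, so □◇(¬q ∨ (q ∧ s)) is false at m.
      At w: ◇(¬q ∨ (q ∧ s)) requires ¬q ∨ (q ∧ s) at some successor in {v, n}.
        At v: ¬q ∨ (q ∧ s) is false.
        At n: ¬q ∨ (q ∧ s) is false.
      So ◇(¬q ∨ (q ∧ s)) is false at w.
Satisfying worlds: {v, w, x, y, t, n}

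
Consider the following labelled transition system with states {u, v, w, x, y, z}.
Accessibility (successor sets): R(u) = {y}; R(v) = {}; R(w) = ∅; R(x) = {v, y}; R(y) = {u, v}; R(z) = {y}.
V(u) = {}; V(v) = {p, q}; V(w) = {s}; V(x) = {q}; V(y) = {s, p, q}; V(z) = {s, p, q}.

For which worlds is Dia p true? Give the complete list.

u, x, y, z

Let φ = Dia p. Evaluate φ at each world:
  u (successors {y}): φ is true.
  v (successors ∅): φ is false.
  w (successors ∅): φ is false.
  x (successors {v, y}): φ is true.
  y (successors {u, v}): φ is true.
  z (successors {y}): φ is true.
For instance, at x:
  At x: Dia p requires p at some successor in {v, y}.
    p holds at v, so Dia p is true at x.
Satisfying worlds: {u, x, y, z}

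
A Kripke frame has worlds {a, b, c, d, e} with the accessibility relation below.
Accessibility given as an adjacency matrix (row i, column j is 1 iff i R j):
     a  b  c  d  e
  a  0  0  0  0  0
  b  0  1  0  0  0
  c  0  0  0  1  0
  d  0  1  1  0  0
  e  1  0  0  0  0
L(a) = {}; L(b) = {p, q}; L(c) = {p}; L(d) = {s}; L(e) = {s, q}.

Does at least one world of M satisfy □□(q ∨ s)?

Yes

Let φ = □□(q ∨ s). Evaluate φ at each world:
  a (successors ∅): φ is true.
  b (successors {b}): φ is true.
  c (successors {d}): φ is false.
  d (successors {b, c}): φ is true.
  e (successors {a}): φ is true.
Detail at a (witness):
  At a: no accessible worlds, so □□(q ∨ s) holds vacuously.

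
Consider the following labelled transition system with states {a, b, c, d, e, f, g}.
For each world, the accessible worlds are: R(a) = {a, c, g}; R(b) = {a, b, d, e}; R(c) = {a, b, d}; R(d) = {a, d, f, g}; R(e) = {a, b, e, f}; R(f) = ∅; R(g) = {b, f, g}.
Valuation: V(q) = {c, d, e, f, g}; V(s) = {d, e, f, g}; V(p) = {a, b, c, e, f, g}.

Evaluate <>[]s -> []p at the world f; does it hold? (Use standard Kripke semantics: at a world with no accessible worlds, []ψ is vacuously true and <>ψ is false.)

At f: <>[]s is false, []p is true, so <>[]s -> []p is true.
  At f: no accessible worlds, so <>[]s is false.
  At f: no accessible worlds, so []p holds vacuously.

Yes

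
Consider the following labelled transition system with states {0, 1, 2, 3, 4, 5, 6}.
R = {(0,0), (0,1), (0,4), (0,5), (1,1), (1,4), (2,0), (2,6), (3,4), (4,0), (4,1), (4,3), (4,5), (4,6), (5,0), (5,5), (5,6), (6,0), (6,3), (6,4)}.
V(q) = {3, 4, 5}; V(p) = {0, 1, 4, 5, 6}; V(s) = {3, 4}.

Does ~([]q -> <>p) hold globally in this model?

No

Let φ = ~([]q -> <>p). Evaluate φ at each world:
  0 (successors {0, 1, 4, 5}): φ is false.
  1 (successors {1, 4}): φ is false.
  2 (successors {0, 6}): φ is false.
  3 (successors {4}): φ is false.
  4 (successors {0, 1, 3, 5, 6}): φ is false.
  5 (successors {0, 5, 6}): φ is false.
  6 (successors {0, 3, 4}): φ is false.
Detail at 0 (counterexample):
  At 0: []q -> <>p is true, so ~([]q -> <>p) is false.
    At 0: []q is false, <>p is true, so []q -> <>p is true.
      At 0: []q requires q at every successor {0, 1, 4, 5}.
        q fails at 0, so []q is false at 0.
      At 0: <>p requires p at some successor in {0, 1, 4, 5}.
        p holds at 0, so <>p is true at 0.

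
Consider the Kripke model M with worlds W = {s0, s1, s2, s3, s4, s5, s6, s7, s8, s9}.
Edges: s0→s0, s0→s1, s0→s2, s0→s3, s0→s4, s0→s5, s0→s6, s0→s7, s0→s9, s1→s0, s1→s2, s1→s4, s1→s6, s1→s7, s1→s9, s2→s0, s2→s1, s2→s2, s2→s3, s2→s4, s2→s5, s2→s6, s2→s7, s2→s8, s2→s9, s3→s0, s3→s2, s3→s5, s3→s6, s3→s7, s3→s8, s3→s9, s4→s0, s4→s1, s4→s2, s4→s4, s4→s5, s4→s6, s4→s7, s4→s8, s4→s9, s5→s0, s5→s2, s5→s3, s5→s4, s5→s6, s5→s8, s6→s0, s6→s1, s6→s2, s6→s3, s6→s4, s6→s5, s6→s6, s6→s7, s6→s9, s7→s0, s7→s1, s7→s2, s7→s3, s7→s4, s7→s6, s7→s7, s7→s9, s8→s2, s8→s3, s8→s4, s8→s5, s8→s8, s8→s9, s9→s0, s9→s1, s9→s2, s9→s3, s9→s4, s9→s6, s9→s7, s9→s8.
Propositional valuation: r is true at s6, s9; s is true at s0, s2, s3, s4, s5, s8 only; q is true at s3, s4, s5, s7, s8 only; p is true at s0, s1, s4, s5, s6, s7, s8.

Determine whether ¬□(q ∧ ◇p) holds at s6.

Recall that □ψ holds at a world iff ψ holds at every accessible world, and ◇ψ holds iff ψ holds at some accessible world.
At s6: □(q ∧ ◇p) is false, so ¬□(q ∧ ◇p) is true.
  At s6: □(q ∧ ◇p) requires q ∧ ◇p at every successor {s0, s1, s2, s3, s4, s5, s6, s7, s9}.
    q ∧ ◇p fails at s0, so □(q ∧ ◇p) is false at s6.
      At s0: q is false, ◇p is true, so q ∧ ◇p is false.

Yes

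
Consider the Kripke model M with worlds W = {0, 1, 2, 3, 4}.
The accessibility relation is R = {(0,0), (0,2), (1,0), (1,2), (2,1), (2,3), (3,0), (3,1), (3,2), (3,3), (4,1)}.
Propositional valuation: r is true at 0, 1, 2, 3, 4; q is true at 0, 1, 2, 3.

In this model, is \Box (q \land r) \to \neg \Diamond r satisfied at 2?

No

At 2: \Box (q \land r) is true, \neg \Diamond r is false, so \Box (q \land r) \to \neg \Diamond r is false.
  At 2: \Box (q \land r) requires q \land r at every successor {1, 3}.
    At 1: q \land r is true.
    At 3: q \land r is true.
  So \Box (q \land r) is true at 2.
  At 2: \Diamond r is true, so \neg \Diamond r is false.
    At 2: \Diamond r requires r at some successor in {1, 3}.
      r holds at 1, so \Diamond r is true at 2.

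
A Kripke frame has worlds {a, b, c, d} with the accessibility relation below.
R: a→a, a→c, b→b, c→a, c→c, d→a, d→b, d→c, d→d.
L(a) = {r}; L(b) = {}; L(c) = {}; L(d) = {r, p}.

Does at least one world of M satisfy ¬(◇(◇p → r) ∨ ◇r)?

No

Recall that ◇ψ holds at a world iff ψ holds at some accessible world.
Let φ = ¬(◇(◇p → r) ∨ ◇r). Evaluate φ at each world:
  a (successors {a, c}): φ is false.
  b (successors {b}): φ is false.
  c (successors {a, c}): φ is false.
  d (successors {a, b, c, d}): φ is false.
For instance, at d:
  At d: ◇(◇p → r) ∨ ◇r is true, so ¬(◇(◇p → r) ∨ ◇r) is false.
    At d: ◇(◇p → r) is true, ◇r is true, so ◇(◇p → r) ∨ ◇r is true.
      At d: ◇(◇p → r) requires ◇p → r at some successor in {a, b, c, d}.
        ◇p → r holds at a, so ◇(◇p → r) is true at d.
      At d: ◇r requires r at some successor in {a, b, c, d}.
        r holds at a, so ◇r is true at d.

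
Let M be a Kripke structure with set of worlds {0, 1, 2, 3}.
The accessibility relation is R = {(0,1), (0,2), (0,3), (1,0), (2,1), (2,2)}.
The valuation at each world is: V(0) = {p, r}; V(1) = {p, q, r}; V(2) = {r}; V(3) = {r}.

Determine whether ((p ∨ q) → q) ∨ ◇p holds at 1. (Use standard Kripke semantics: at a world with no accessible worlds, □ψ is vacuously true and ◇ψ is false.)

Yes

At 1: (p ∨ q) → q is true, ◇p is true, so ((p ∨ q) → q) ∨ ◇p is true.
  At 1: ◇p requires p at some successor in {0}.
    p holds at 0, so ◇p is true at 1.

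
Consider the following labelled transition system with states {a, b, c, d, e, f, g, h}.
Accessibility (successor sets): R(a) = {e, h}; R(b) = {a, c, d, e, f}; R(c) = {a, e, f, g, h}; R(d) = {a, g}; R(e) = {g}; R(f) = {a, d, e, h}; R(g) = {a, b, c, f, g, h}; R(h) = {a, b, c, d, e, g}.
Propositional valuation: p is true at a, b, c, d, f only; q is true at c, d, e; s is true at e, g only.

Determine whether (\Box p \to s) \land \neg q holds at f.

At f: \Box p \to s is true, \neg q is true, so (\Box p \to s) \land \neg q is true.
  At f: \Box p is false, s is false, so \Box p \to s is true.
    At f: \Box p requires p at every successor {a, d, e, h}.
      p fails at e, so \Box p is false at f.

Yes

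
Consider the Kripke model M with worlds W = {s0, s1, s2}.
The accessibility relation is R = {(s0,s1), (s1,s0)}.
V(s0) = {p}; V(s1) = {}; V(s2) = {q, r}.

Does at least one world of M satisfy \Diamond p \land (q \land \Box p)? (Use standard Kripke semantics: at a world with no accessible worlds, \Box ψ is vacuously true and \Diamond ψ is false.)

No

Recall that \Box ψ holds at a world iff ψ holds at every accessible world, and \Diamond ψ holds iff ψ holds at some accessible world.
Let φ = \Diamond p \land (q \land \Box p). Evaluate φ at each world:
  s0 (successors {s1}): φ is false.
  s1 (successors {s0}): φ is false.
  s2 (successors ∅): φ is false.
For instance, at s0:
  At s0: \Diamond p is false, q \land \Box p is false, so \Diamond p \land (q \land \Box p) is false.
    At s0: \Diamond p requires p at some successor in {s1}.
      At s1: p is false.
    So \Diamond p is false at s0.
    At s0: q is false, \Box p is false, so q \land \Box p is false.
      At s0: \Box p requires p at every successor {s1}.
        p fails at s1, so \Box p is false at s0.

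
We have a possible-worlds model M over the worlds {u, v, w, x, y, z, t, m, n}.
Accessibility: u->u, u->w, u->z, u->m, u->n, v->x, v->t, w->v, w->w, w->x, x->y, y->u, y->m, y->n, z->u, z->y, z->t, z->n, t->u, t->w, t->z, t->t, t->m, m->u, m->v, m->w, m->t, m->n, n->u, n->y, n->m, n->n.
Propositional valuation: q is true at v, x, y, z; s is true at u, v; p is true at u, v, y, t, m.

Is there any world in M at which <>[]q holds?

Recall that []ψ holds at a world iff ψ holds at every accessible world, and <>ψ holds iff ψ holds at some accessible world.
Let φ = <>[]q. Evaluate φ at each world:
  u (successors {u, w, z, m, n}): φ is false.
  v (successors {x, t}): φ is true.
  w (successors {v, w, x}): φ is true.
  x (successors {y}): φ is false.
  y (successors {u, m, n}): φ is false.
  z (successors {u, y, t, n}): φ is false.
  t (successors {u, w, z, t, m}): φ is false.
  m (successors {u, v, w, t, n}): φ is false.
  n (successors {u, y, m, n}): φ is false.
Detail at v (witness):
  At v: <>[]q requires []q at some successor in {x, t}.
    []q holds at x, so <>[]q is true at v.
      At x: []q requires q at every successor {y}.
        At y: q is true.
      So []q is true at x.

Yes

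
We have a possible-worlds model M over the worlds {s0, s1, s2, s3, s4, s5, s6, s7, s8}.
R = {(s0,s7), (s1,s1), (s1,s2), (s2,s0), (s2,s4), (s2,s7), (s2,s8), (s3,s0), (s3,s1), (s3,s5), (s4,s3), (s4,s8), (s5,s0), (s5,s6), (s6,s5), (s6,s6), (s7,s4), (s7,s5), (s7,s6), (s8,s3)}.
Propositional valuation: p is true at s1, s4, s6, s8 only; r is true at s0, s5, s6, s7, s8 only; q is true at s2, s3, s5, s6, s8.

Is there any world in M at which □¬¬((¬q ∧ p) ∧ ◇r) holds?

No

Let φ = □¬¬((¬q ∧ p) ∧ ◇r). Evaluate φ at each world:
  s0 (successors {s7}): φ is false.
  s1 (successors {s1, s2}): φ is false.
  s2 (successors {s0, s4, s7, s8}): φ is false.
  s3 (successors {s0, s1, s5}): φ is false.
  s4 (successors {s3, s8}): φ is false.
  s5 (successors {s0, s6}): φ is false.
  s6 (successors {s5, s6}): φ is false.
  s7 (successors {s4, s5, s6}): φ is false.
  s8 (successors {s3}): φ is false.
For instance, at s7:
  At s7: □¬¬((¬q ∧ p) ∧ ◇r) requires ¬¬((¬q ∧ p) ∧ ◇r) at every successor {s4, s5, s6}.
    ¬¬((¬q ∧ p) ∧ ◇r) fails at s5, so □¬¬((¬q ∧ p) ∧ ◇r) is false at s7.
      At s5: ¬((¬q ∧ p) ∧ ◇r) is true, so ¬¬((¬q ∧ p) ∧ ◇r) is false.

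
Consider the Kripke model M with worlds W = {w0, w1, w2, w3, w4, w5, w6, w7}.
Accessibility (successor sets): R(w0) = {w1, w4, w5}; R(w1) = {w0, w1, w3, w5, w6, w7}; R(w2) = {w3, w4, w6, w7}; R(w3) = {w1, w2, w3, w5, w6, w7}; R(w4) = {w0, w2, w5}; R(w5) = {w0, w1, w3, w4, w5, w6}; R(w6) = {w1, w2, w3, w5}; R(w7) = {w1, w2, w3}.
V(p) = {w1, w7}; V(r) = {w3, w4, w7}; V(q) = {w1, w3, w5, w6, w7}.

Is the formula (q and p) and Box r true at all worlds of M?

No

Let φ = (q and p) and Box r. Evaluate φ at each world:
  w0 (successors {w1, w4, w5}): φ is false.
  w1 (successors {w0, w1, w3, w5, w6, w7}): φ is false.
  w2 (successors {w3, w4, w6, w7}): φ is false.
  w3 (successors {w1, w2, w3, w5, w6, w7}): φ is false.
  w4 (successors {w0, w2, w5}): φ is false.
  w5 (successors {w0, w1, w3, w4, w5, w6}): φ is false.
  w6 (successors {w1, w2, w3, w5}): φ is false.
  w7 (successors {w1, w2, w3}): φ is false.
Detail at w0 (counterexample):
  At w0: q and p is false, Box r is false, so (q and p) and Box r is false.
    At w0: Box r requires r at every successor {w1, w4, w5}.
      r fails at w1, so Box r is false at w0.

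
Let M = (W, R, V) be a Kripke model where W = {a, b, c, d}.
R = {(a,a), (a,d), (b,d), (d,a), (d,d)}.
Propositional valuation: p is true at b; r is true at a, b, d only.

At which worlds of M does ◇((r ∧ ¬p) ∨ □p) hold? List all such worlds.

a, b, d

Recall that □ψ holds at a world iff ψ holds at every accessible world, and ◇ψ holds iff ψ holds at some accessible world.
Let φ = ◇((r ∧ ¬p) ∨ □p). Evaluate φ at each world:
  a (successors {a, d}): φ is true.
  b (successors {d}): φ is true.
  c (successors ∅): φ is false.
  d (successors {a, d}): φ is true.
For instance, at b:
  At b: ◇((r ∧ ¬p) ∨ □p) requires (r ∧ ¬p) ∨ □p at some successor in {d}.
    (r ∧ ¬p) ∨ □p holds at d, so ◇((r ∧ ¬p) ∨ □p) is true at b.
      At d: r ∧ ¬p is true, □p is false, so (r ∧ ¬p) ∨ □p is true.
Satisfying worlds: {a, b, d}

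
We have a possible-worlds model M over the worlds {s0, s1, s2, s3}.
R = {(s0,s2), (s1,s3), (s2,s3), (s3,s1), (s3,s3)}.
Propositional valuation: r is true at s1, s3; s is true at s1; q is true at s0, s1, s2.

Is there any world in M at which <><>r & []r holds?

Let φ = <><>r & []r. Evaluate φ at each world:
  s0 (successors {s2}): φ is false.
  s1 (successors {s3}): φ is true.
  s2 (successors {s3}): φ is true.
  s3 (successors {s1, s3}): φ is true.
Detail at s1 (witness):
  At s1: <><>r is true, []r is true, so <><>r & []r is true.
    At s1: <><>r requires <>r at some successor in {s3}.
      <>r holds at s3, so <><>r is true at s1.
    At s1: []r requires r at every successor {s3}.
      At s3: r is true.
    So []r is true at s1.

Yes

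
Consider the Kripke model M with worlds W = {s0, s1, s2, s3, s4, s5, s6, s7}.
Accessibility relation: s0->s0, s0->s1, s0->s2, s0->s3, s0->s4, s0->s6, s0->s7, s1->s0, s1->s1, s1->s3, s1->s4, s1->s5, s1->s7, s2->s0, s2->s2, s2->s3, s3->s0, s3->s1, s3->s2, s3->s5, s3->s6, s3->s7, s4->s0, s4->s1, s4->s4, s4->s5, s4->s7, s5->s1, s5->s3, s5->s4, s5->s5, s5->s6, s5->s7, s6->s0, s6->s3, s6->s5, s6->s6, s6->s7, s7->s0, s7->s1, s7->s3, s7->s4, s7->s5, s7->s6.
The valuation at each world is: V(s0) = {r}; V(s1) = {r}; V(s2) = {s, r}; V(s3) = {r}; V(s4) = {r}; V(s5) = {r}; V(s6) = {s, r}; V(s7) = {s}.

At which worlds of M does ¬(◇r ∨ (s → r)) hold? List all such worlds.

none

Let φ = ¬(◇r ∨ (s → r)). Evaluate φ at each world:
  s0 (successors {s0, s1, s2, s3, s4, s6, s7}): φ is false.
  s1 (successors {s0, s1, s3, s4, s5, s7}): φ is false.
  s2 (successors {s0, s2, s3}): φ is false.
  s3 (successors {s0, s1, s2, s5, s6, s7}): φ is false.
  s4 (successors {s0, s1, s4, s5, s7}): φ is false.
  s5 (successors {s1, s3, s4, s5, s6, s7}): φ is false.
  s6 (successors {s0, s3, s5, s6, s7}): φ is false.
  s7 (successors {s0, s1, s3, s4, s5, s6}): φ is false.
For instance, at s6:
  At s6: ◇r ∨ (s → r) is true, so ¬(◇r ∨ (s → r)) is false.
    At s6: ◇r is true, s → r is true, so ◇r ∨ (s → r) is true.
      At s6: ◇r requires r at some successor in {s0, s3, s5, s6, s7}.
        r holds at s0, so ◇r is true at s6.
Satisfying worlds: none.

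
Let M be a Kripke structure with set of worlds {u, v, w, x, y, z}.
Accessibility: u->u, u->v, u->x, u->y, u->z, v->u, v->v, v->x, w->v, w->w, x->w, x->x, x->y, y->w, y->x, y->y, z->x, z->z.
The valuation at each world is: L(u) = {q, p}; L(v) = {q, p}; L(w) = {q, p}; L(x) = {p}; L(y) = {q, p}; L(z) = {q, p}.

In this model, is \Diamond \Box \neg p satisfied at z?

At z: \Diamond \Box \neg p requires \Box \neg p at some successor in {x, z}.
  At x: \Box \neg p is false.
  At z: \Box \neg p is false.
So \Diamond \Box \neg p is false at z.

No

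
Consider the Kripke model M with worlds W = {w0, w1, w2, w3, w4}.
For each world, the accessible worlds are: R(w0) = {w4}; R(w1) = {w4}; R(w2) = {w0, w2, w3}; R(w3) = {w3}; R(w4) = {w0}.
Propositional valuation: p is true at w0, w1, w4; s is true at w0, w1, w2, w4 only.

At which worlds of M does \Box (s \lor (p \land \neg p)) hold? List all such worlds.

Let φ = \Box (s \lor (p \land \neg p)). Evaluate φ at each world:
  w0 (successors {w4}): φ is true.
  w1 (successors {w4}): φ is true.
  w2 (successors {w0, w2, w3}): φ is false.
  w3 (successors {w3}): φ is false.
  w4 (successors {w0}): φ is true.
For instance, at w3:
  At w3: \Box (s \lor (p \land \neg p)) requires s \lor (p \land \neg p) at every successor {w3}.
    s \lor (p \land \neg p) fails at w3, so \Box (s \lor (p \land \neg p)) is false at w3.
Satisfying worlds: {w0, w1, w4}

w0, w1, w4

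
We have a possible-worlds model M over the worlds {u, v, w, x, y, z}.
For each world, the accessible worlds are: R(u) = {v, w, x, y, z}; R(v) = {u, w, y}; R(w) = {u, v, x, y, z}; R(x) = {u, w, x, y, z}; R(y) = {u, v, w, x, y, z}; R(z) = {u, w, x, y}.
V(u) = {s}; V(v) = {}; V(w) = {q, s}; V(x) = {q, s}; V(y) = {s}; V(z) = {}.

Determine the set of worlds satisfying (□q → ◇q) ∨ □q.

u, v, w, x, y, z

Let φ = (□q → ◇q) ∨ □q. Evaluate φ at each world:
  u (successors {v, w, x, y, z}): φ is true.
  v (successors {u, w, y}): φ is true.
  w (successors {u, v, x, y, z}): φ is true.
  x (successors {u, w, x, y, z}): φ is true.
  y (successors {u, v, w, x, y, z}): φ is true.
  z (successors {u, w, x, y}): φ is true.
For instance, at u:
  At u: □q → ◇q is true, □q is false, so (□q → ◇q) ∨ □q is true.
    At u: □q is false, ◇q is true, so □q → ◇q is true.
      At u: □q requires q at every successor {v, w, x, y, z}.
        q fails at v, so □q is false at u.
      At u: ◇q requires q at some successor in {v, w, x, y, z}.
        q holds at w, so ◇q is true at u.
    At u: □q requires q at every successor {v, w, x, y, z}.
      q fails at v, so □q is false at u.
Satisfying worlds: {u, v, w, x, y, z}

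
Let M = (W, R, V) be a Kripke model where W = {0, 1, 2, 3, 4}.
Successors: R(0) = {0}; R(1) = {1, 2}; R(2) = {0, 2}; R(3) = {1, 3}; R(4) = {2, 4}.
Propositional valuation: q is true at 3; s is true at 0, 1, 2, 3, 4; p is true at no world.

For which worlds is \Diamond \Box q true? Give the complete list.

none

Let φ = \Diamond \Box q. Evaluate φ at each world:
  0 (successors {0}): φ is false.
  1 (successors {1, 2}): φ is false.
  2 (successors {0, 2}): φ is false.
  3 (successors {1, 3}): φ is false.
  4 (successors {2, 4}): φ is false.
For instance, at 0:
  At 0: \Diamond \Box q requires \Box q at some successor in {0}.
    At 0: \Box q is false.
  So \Diamond \Box q is false at 0.
Satisfying worlds: none.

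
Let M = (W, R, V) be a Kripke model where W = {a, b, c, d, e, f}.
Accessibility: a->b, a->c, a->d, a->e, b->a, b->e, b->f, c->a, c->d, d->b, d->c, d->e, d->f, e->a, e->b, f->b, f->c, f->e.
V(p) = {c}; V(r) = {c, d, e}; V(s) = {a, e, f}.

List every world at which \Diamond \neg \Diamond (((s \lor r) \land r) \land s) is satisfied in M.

a, b, d, f

Recall that \Diamond ψ holds at a world iff ψ holds at some accessible world.
Let φ = \Diamond \neg \Diamond (((s \lor r) \land r) \land s). Evaluate φ at each world:
  a (successors {b, c, d, e}): φ is true.
  b (successors {a, e, f}): φ is true.
  c (successors {a, d}): φ is false.
  d (successors {b, c, e, f}): φ is true.
  e (successors {a, b}): φ is false.
  f (successors {b, c, e}): φ is true.
For instance, at b:
  At b: \Diamond \neg \Diamond (((s \lor r) \land r) \land s) requires \neg \Diamond (((s \lor r) \land r) \land s) at some successor in {a, e, f}.
    \neg \Diamond (((s \lor r) \land r) \land s) holds at e, so \Diamond \neg \Diamond (((s \lor r) \land r) \land s) is true at b.
      At e: \Diamond (((s \lor r) \land r) \land s) is false, so \neg \Diamond (((s \lor r) \land r) \land s) is true.
Satisfying worlds: {a, b, d, f}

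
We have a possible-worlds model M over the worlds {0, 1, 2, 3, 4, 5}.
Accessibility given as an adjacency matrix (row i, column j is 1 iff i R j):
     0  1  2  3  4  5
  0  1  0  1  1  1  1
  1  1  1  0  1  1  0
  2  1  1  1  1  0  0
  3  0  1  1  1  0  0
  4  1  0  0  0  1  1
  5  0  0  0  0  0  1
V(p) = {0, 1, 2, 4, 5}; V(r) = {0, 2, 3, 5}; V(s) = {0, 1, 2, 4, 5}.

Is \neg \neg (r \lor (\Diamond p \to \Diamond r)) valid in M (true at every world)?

Recall that \Diamond ψ holds at a world iff ψ holds at some accessible world.
Let φ = \neg \neg (r \lor (\Diamond p \to \Diamond r)). Evaluate φ at each world:
  0 (successors {0, 2, 3, 4, 5}): φ is true.
  1 (successors {0, 1, 3, 4}): φ is true.
  2 (successors {0, 1, 2, 3}): φ is true.
  3 (successors {1, 2, 3}): φ is true.
  4 (successors {0, 4, 5}): φ is true.
  5 (successors {5}): φ is true.
For instance, at 1:
  At 1: \neg (r \lor (\Diamond p \to \Diamond r)) is false, so \neg \neg (r \lor (\Diamond p \to \Diamond r)) is true.
    At 1: r \lor (\Diamond p \to \Diamond r) is true, so \neg (r \lor (\Diamond p \to \Diamond r)) is false.
      At 1: r is false, \Diamond p \to \Diamond r is true, so r \lor (\Diamond p \to \Diamond r) is true.

Yes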